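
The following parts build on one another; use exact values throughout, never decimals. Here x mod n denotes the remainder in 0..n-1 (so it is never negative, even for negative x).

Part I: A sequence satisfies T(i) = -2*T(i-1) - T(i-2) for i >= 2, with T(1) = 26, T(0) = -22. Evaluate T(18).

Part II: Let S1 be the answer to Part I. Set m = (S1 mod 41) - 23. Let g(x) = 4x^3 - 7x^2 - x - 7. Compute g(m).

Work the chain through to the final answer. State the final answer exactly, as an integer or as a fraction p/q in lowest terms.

599

Part I: T(2) = -2*(26) - 1*(-22) = -30; iterating: T(2)=-30, T(3)=34, T(4)=-38, T(5)=42, T(6)=-46, T(7)=50, T(8)=-54, T(9)=58, T(10)=-62, T(11)=66, T(12)=-70, T(13)=74, T(14)=-78, T(15)=82, T(16)=-86, T(17)=90, T(18)=-94; answer -94
Part II: S1 = -94; m = 6; 4*(6)^3 - 7*(6)^2 - 1*(6)^1 - 7 = (864) + (-252) + (-6) + (-7) = 599; answer 599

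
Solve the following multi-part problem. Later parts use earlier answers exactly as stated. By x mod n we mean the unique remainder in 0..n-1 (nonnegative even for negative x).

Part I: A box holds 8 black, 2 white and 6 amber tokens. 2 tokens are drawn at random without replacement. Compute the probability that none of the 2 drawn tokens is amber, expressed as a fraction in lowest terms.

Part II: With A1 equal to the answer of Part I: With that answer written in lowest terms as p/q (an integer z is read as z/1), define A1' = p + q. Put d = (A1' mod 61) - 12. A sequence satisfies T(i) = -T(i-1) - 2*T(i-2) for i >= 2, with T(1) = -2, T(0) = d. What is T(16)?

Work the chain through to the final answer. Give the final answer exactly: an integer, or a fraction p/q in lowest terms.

8

Part I: total draws C(16,2) = 120; favorable C(10,2) = 45; P = 3/8; answer 3/8
Part II: A1 = 3/8; threaded value p + q = 11; d = -1; T(2) = -1*(-2) - 2*(-1) = 4; iterating: T(2)=4, T(3)=0, T(4)=-8, T(5)=8, T(6)=8, T(7)=-24, T(8)=8, T(9)=40, T(10)=-56, T(11)=-24, T(12)=136, T(13)=-88, T(14)=-184, T(15)=360, T(16)=8; answer 8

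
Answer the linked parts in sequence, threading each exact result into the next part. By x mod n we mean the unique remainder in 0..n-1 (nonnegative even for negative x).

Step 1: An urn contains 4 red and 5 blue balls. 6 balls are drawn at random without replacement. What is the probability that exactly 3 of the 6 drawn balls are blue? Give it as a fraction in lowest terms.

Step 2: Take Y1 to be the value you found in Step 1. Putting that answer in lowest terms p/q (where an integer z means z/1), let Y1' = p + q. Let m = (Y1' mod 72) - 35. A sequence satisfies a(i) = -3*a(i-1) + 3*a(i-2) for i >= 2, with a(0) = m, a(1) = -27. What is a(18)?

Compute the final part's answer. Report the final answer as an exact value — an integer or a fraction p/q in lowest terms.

Step 1: total draws C(9,6) = 84; favorable C(5,3)*C(4,3) = 40; P = 10/21; answer 10/21
Step 2: Y1 = 10/21; threaded value p + q = 31; m = -4; a(2) = -3*(-27) + 3*(-4) = 69; iterating: a(2)=69, a(3)=-288, a(4)=1071, a(5)=-4077, a(6)=15444, a(7)=-58563, a(8)=222021, a(9)=-841752, a(10)=3191319, a(11)=-12099213, a(12)=45871596, a(13)=-173912427, a(14)=659352069, a(15)=-2499793488, a(16)=9477436671, a(17)=-35931690477, a(18)=136227381444; answer 136227381444

136227381444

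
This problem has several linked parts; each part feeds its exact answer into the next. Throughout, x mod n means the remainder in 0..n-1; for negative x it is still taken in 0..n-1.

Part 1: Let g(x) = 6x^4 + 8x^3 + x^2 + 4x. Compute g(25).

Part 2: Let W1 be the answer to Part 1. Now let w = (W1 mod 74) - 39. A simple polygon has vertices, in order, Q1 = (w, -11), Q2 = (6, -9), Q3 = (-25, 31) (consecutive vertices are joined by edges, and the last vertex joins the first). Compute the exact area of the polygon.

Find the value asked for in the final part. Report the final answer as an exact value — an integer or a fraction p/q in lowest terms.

511

Part 1: 6*(25)^4 + 8*(25)^3 + 1*(25)^2 + 4*(25)^1 = (2343750) + (125000) + (625) + (100) = 2469475; answer 2469475
Part 2: W1 = 2469475; w = -18; cross terms: (-18*-9 - 6*-11)=228, (6*31 - -25*-9)=-39, (-25*-11 - -18*31)=833; twice the area = |1022| = 1022; area = 511; answer 511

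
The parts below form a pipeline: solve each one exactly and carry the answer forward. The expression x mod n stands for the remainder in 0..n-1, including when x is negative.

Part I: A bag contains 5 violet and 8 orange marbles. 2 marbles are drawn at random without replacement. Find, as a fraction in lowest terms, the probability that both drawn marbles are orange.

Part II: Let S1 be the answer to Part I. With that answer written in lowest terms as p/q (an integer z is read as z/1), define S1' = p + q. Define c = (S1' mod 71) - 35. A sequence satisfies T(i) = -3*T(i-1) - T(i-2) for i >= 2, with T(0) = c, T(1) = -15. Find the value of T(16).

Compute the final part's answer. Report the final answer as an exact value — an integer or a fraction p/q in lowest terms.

Part I: total draws C(13,2) = 78; favorable C(8,2) = 28; P = 14/39; answer 14/39
Part II: S1 = 14/39; threaded value p + q = 53; c = 18; T(2) = -3*(-15) - 1*(18) = 27; iterating: T(2)=27, T(3)=-66, T(4)=171, T(5)=-447, T(6)=1170, T(7)=-3063, T(8)=8019, T(9)=-20994, T(10)=54963, T(11)=-143895, T(12)=376722, T(13)=-986271, T(14)=2582091, T(15)=-6760002, T(16)=17697915; answer 17697915

17697915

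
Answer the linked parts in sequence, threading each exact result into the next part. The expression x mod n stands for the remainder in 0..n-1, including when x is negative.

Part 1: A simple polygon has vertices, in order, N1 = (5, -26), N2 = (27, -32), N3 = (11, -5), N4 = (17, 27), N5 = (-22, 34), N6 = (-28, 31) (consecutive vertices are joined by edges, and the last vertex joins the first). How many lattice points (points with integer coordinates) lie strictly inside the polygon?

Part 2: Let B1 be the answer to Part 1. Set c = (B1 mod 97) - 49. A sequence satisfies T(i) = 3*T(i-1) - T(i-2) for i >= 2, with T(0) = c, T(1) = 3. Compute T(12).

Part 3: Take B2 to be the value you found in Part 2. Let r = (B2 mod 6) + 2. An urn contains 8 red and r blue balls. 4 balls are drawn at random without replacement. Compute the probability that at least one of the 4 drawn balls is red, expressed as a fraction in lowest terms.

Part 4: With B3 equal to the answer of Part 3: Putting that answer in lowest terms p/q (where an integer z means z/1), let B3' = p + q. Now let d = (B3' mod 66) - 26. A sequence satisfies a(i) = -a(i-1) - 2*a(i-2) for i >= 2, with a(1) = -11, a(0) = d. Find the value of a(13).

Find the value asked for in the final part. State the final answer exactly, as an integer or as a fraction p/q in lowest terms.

3521

Part 1: cross terms: (5*-32 - 27*-26)=542, (27*-5 - 11*-32)=217, (11*27 - 17*-5)=382, (17*34 - -22*27)=1172, (-22*31 - -28*34)=270, (-28*-26 - 5*31)=573; twice the area = |3156| = 3156; area = 1578; boundary points = 2 + 1 + 2 + 1 + 3 + 3 = 12; strictly interior points = area - boundary/2 + 1 = 1573; answer 1573
Part 2: B1 = 1573; c = -28; T(2) = 3*(3) - 1*(-28) = 37; iterating: T(2)=37, T(3)=108, T(4)=287, T(5)=753, T(6)=1972, T(7)=5163, T(8)=13517, T(9)=35388, T(10)=92647, T(11)=242553, T(12)=635012; answer 635012
Part 3: B2 = 635012; r = 4; total draws C(12,4) = 495; complement C(4,4) = 1; favorable 495 - 1 = 494; P = 494/495; answer 494/495
Part 4: B3 = 494/495; threaded value p + q = 989; d = 39; a(2) = -1*(-11) - 2*(39) = -67; iterating: a(2)=-67, a(3)=89, a(4)=45, a(5)=-223, a(6)=133, a(7)=313, a(8)=-579, a(9)=-47, a(10)=1205, a(11)=-1111, a(12)=-1299, a(13)=3521; answer 3521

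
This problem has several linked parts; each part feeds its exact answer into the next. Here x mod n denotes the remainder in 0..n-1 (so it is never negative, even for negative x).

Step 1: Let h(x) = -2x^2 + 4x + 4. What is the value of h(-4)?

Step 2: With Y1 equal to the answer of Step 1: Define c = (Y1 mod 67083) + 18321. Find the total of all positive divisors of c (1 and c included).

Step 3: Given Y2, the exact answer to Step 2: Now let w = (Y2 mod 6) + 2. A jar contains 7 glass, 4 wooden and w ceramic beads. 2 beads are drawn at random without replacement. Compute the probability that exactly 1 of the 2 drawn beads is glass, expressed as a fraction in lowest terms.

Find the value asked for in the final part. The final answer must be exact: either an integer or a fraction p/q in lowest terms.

7/13

Step 1: -2*(-4)^2 + 4*(-4)^1 + 4 = (-32) + (-16) + (4) = -44; answer -44
Step 2: Y1 = -44; c = 85360; 85360 = 2^4 * 5 * 11 * 97; sigma = (1 + 2 + 4 + 8 + 16) * (1 + 5) * (1 + 11) * (1 + 97) = 31 * 6 * 12 * 98 = 218736; answer 218736
Step 3: Y2 = 218736; w = 2; total draws C(13,2) = 78; favorable C(7,1)*C(6,1) = 42; P = 7/13; answer 7/13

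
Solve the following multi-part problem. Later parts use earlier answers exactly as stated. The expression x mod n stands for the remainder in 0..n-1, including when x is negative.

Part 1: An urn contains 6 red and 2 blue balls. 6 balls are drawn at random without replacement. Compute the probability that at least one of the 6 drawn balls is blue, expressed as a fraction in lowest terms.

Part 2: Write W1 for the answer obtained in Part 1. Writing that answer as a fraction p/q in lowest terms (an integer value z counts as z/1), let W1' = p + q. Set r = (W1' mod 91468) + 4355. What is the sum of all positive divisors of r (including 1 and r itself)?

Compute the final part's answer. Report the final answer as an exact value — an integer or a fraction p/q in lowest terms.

13338

Part 1: total draws C(8,6) = 28; complement C(6,6) = 1; favorable 28 - 1 = 27; P = 27/28; answer 27/28
Part 2: W1 = 27/28; threaded value p + q = 55; r = 4410; 4410 = 2 * 3^2 * 5 * 7^2; sigma = (1 + 2) * (1 + 3 + 9) * (1 + 5) * (1 + 7 + 49) = 3 * 13 * 6 * 57 = 13338; answer 13338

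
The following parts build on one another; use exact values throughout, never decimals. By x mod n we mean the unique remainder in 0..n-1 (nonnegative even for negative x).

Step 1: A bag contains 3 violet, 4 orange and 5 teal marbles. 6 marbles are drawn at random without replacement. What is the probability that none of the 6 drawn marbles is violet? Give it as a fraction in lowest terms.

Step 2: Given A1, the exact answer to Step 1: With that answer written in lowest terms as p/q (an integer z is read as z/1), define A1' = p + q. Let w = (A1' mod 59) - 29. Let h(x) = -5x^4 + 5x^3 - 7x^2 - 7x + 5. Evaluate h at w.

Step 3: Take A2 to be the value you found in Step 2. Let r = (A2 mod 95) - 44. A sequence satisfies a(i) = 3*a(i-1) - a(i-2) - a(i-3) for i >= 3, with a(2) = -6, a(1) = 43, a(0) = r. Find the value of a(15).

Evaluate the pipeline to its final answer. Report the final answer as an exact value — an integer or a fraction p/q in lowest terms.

-4986453

Step 1: total draws C(12,6) = 924; favorable C(9,6) = 84; P = 1/11; answer 1/11
Step 2: A1 = 1/11; threaded value p + q = 12; w = -17; -5*(-17)^4 + 5*(-17)^3 - 7*(-17)^2 - 7*(-17)^1 + 5 = (-417605) + (-24565) + (-2023) + (119) + (5) = -444069; answer -444069
Step 3: A2 = -444069; r = 12; a(3) = 3*(-6) - 1*(43) - 1*(12) = -73; iterating: a(3)=-73, a(4)=-256, a(5)=-689, a(6)=-1738, a(7)=-4269, a(8)=-10380, a(9)=-25133, a(10)=-60750, a(11)=-146737, a(12)=-354328, a(13)=-855497, a(14)=-2065426, a(15)=-4986453; answer -4986453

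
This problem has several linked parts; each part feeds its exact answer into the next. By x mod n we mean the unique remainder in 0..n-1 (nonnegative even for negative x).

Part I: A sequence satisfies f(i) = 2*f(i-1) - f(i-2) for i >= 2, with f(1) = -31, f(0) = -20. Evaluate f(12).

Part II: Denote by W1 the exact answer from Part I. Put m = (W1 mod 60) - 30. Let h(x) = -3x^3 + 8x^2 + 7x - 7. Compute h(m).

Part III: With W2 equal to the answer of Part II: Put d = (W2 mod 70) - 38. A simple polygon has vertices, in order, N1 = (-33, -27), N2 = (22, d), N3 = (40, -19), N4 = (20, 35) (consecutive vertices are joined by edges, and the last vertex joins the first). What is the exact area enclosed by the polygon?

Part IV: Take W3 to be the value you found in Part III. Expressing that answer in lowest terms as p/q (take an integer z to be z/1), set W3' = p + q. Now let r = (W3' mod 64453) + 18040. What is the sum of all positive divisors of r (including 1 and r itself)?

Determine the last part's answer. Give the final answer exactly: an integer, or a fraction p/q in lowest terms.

35112

Part I: f(2) = 2*(-31) - 1*(-20) = -42; iterating: f(2)=-42, f(3)=-53, f(4)=-64, f(5)=-75, f(6)=-86, f(7)=-97, f(8)=-108, f(9)=-119, f(10)=-130, f(11)=-141, f(12)=-152; answer -152
Part II: W1 = -152; m = -2; -3*(-2)^3 + 8*(-2)^2 + 7*(-2)^1 - 7 = (24) + (32) + (-14) + (-7) = 35; answer 35
Part III: W2 = 35; d = -3; cross terms: (-33*-3 - 22*-27)=693, (22*-19 - 40*-3)=-298, (40*35 - 20*-19)=1780, (20*-27 - -33*35)=615; twice the area = |2790| = 2790; area = 1395; answer 1395
Part IV: W3 = 1395; threaded value p + q = 1396; r = 19436; 19436 = 2^2 * 43 * 113; sigma = (1 + 2 + 4) * (1 + 43) * (1 + 113) = 7 * 44 * 114 = 35112; answer 35112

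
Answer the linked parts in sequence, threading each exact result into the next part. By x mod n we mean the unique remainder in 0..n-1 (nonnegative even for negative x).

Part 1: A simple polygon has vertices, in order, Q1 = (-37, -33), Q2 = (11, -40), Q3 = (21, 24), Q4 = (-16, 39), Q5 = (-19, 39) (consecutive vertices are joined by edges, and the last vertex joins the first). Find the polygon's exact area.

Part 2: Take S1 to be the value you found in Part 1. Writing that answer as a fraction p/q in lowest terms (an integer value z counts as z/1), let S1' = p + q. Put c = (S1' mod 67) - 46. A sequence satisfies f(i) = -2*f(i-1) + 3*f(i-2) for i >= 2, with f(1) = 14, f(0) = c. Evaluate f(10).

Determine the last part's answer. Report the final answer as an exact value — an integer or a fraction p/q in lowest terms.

Part 1: cross terms: (-37*-40 - 11*-33)=1843, (11*24 - 21*-40)=1104, (21*39 - -16*24)=1203, (-16*39 - -19*39)=117, (-19*-33 - -37*39)=2070; twice the area = |6337| = 6337; area = 6337/2; answer 6337/2
Part 2: S1 = 6337/2; threaded value p + q = 6339; c = -5; f(2) = -2*(14) + 3*(-5) = -43; iterating: f(2)=-43, f(3)=128, f(4)=-385, f(5)=1154, f(6)=-3463, f(7)=10388, f(8)=-31165, f(9)=93494, f(10)=-280483; answer -280483

-280483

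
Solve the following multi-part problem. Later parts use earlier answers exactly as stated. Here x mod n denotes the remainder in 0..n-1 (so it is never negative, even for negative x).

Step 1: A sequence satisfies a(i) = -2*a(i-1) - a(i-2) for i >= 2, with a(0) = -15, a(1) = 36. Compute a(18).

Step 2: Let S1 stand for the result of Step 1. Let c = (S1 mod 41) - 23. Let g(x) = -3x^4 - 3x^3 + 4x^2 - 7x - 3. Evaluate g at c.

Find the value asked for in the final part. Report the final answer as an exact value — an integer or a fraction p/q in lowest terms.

-3057

Step 1: a(2) = -2*(36) - 1*(-15) = -57; iterating: a(2)=-57, a(3)=78, a(4)=-99, a(5)=120, a(6)=-141, a(7)=162, a(8)=-183, a(9)=204, a(10)=-225, a(11)=246, a(12)=-267, a(13)=288, a(14)=-309, a(15)=330, a(16)=-351, a(17)=372, a(18)=-393; answer -393
Step 2: S1 = -393; c = -6; -3*(-6)^4 - 3*(-6)^3 + 4*(-6)^2 - 7*(-6)^1 - 3 = (-3888) + (648) + (144) + (42) + (-3) = -3057; answer -3057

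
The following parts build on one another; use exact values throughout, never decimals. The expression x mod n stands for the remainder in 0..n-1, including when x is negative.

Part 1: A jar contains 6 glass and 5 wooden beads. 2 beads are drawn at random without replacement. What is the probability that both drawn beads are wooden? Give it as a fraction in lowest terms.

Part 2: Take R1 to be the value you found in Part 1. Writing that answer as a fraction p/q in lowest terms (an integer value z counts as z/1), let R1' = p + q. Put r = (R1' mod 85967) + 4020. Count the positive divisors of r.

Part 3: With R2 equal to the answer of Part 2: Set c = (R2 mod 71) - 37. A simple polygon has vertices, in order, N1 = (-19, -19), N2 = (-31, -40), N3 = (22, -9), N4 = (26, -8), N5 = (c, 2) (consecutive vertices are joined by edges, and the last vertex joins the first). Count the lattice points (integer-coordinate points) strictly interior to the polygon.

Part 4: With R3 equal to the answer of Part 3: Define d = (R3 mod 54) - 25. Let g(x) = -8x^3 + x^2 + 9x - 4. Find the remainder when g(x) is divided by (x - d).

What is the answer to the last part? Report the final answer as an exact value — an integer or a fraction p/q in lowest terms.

-139702

Part 1: total draws C(11,2) = 55; favorable C(5,2) = 10; P = 2/11; answer 2/11
Part 2: R1 = 2/11; threaded value p + q = 13; r = 4033; 4033 = 37 * 109; number of divisors = (1+1) * (1+1) = 4; answer 4
Part 3: R2 = 4; c = -33; cross terms: (-19*-40 - -31*-19)=171, (-31*-9 - 22*-40)=1159, (22*-8 - 26*-9)=58, (26*2 - -33*-8)=-212, (-33*-19 - -19*2)=665; twice the area = |1841| = 1841; area = 1841/2; boundary points = 3 + 1 + 1 + 1 + 7 = 13; strictly interior points = area - boundary/2 + 1 = 915; answer 915
Part 4: R3 = 915; d = 26; remainder = value at the root: -8*(26)^3 + 1*(26)^2 + 9*(26)^1 - 4 = (-140608) + (676) + (234) + (-4) = -139702; answer -139702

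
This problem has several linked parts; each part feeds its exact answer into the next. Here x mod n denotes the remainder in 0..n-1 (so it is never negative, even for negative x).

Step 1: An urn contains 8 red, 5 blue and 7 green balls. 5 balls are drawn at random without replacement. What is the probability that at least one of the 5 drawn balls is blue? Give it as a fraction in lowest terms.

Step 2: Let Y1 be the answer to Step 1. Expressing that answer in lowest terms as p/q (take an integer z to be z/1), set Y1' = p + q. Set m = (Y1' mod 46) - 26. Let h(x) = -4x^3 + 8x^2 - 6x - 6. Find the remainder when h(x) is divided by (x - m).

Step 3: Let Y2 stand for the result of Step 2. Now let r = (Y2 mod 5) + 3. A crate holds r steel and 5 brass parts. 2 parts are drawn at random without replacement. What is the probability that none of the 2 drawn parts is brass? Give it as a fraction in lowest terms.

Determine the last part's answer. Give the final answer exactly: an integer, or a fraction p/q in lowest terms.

2/9

Step 1: total draws C(20,5) = 15504; complement C(15,5) = 3003; favorable 15504 - 3003 = 12501; P = 4167/5168; answer 4167/5168
Step 2: Y1 = 4167/5168; threaded value p + q = 9335; m = 17; remainder = value at the root: -4*(17)^3 + 8*(17)^2 - 6*(17)^1 - 6 = (-19652) + (2312) + (-102) + (-6) = -17448; answer -17448
Step 3: Y2 = -17448; r = 5; total draws C(10,2) = 45; favorable C(5,2) = 10; P = 2/9; answer 2/9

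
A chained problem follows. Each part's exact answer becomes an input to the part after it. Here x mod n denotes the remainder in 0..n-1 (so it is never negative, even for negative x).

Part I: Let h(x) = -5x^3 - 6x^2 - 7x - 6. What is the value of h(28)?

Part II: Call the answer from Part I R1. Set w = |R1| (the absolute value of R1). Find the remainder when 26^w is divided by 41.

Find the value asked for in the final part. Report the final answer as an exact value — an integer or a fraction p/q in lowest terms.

36

Part I: -5*(28)^3 - 6*(28)^2 - 7*(28)^1 - 6 = (-109760) + (-4704) + (-196) + (-6) = -114666; answer -114666
Part II: R1 = -114666; w = 114666; squarings mod 41: 26^1=26, 26^2=20, 26^4=31, 26^8=18, 26^16=37, 26^32=16, 26^64=10, 26^128=18, 26^256=37, 26^512=16, 26^1024=10, 26^2048=18, 26^4096=37, 26^8192=16, 26^16384=10, 26^32768=18, 26^65536=37; 26^114666 = 26^2 * 26^8 * 26^32 * 26^64 * 26^128 * 26^256 * 26^512 * 26^1024 * 26^2048 * 26^4096 * 26^8192 * 26^32768 * 26^65536 = 36 (mod 41); answer 36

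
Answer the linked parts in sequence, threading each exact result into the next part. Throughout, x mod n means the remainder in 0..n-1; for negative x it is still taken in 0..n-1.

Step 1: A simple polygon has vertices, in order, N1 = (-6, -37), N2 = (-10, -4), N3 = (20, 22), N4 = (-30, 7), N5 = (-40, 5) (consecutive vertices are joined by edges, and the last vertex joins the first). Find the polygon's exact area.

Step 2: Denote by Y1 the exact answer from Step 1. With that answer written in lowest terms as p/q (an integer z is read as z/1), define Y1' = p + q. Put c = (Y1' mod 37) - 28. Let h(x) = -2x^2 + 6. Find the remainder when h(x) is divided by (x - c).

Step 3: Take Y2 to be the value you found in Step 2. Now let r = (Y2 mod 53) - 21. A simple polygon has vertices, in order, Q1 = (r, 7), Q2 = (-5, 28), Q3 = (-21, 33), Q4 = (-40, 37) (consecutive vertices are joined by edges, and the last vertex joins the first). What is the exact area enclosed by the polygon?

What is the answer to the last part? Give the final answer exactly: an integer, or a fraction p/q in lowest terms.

293

Step 1: cross terms: (-6*-4 - -10*-37)=-346, (-10*22 - 20*-4)=-140, (20*7 - -30*22)=800, (-30*5 - -40*7)=130, (-40*-37 - -6*5)=1510; twice the area = |1954| = 1954; area = 977; answer 977
Step 2: Y1 = 977; threaded value p + q = 978; c = -12; remainder = value at the root: -2*(-12)^2 + 6 = (-288) + (6) = -282; answer -282
Step 3: Y2 = -282; r = 15; cross terms: (15*28 - -5*7)=455, (-5*33 - -21*28)=423, (-21*37 - -40*33)=543, (-40*7 - 15*37)=-835; twice the area = |586| = 586; area = 293; answer 293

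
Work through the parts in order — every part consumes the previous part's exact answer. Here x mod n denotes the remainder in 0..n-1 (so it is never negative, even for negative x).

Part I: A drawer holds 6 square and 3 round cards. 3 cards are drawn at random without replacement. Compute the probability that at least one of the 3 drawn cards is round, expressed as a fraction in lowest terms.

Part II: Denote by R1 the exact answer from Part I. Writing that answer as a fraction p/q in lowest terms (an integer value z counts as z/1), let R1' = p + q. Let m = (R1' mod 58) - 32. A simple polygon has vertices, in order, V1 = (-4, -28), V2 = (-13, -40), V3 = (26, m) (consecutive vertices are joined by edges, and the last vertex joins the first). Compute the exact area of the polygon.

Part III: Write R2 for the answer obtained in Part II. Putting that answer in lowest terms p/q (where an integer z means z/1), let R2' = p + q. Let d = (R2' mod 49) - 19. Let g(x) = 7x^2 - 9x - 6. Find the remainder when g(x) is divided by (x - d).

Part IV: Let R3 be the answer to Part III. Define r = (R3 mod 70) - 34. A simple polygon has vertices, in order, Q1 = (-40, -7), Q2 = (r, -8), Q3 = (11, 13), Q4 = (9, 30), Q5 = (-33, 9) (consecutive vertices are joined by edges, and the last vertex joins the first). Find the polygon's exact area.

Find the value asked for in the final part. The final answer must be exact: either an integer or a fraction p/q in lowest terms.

Part I: total draws C(9,3) = 84; complement C(6,3) = 20; favorable 84 - 20 = 64; P = 16/21; answer 16/21
Part II: R1 = 16/21; threaded value p + q = 37; m = 5; cross terms: (-4*-40 - -13*-28)=-204, (-13*5 - 26*-40)=975, (26*-28 - -4*5)=-708; twice the area = |63| = 63; area = 63/2; answer 63/2
Part III: R2 = 63/2; threaded value p + q = 65; d = -3; remainder = value at the root: 7*(-3)^2 - 9*(-3)^1 - 6 = (63) + (27) + (-6) = 84; answer 84
Part IV: R3 = 84; r = -20; cross terms: (-40*-8 - -20*-7)=180, (-20*13 - 11*-8)=-172, (11*30 - 9*13)=213, (9*9 - -33*30)=1071, (-33*-7 - -40*9)=591; twice the area = |1883| = 1883; area = 1883/2; answer 1883/2

1883/2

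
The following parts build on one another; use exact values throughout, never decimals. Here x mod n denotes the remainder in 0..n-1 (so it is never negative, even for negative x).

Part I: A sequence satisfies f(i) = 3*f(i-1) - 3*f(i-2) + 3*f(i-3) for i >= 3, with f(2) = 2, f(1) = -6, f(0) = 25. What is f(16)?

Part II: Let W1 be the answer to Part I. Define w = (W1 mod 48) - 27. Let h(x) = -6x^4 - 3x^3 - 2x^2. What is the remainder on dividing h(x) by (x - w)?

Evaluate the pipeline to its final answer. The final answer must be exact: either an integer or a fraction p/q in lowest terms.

Part I: f(3) = 3*(2) - 3*(-6) + 3*(25) = 99; iterating: f(3)=99, f(4)=273, f(5)=528, f(6)=1062, f(7)=2421, f(8)=5661, f(9)=12906, f(10)=28998, f(11)=65259, f(12)=147501, f(13)=333720, f(14)=754434, f(15)=1704645, f(16)=3851793; answer 3851793
Part II: W1 = 3851793; w = 6; remainder = value at the root: -6*(6)^4 - 3*(6)^3 - 2*(6)^2 = (-7776) + (-648) + (-72) = -8496; answer -8496

-8496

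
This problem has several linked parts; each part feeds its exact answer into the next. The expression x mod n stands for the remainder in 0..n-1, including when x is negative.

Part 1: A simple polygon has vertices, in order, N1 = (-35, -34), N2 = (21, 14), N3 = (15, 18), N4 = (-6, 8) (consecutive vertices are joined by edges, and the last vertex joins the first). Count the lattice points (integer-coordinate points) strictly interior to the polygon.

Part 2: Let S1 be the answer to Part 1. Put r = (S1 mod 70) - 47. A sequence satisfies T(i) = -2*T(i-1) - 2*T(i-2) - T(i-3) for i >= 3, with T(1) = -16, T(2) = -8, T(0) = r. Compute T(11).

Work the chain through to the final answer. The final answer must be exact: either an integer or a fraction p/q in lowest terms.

Part 1: cross terms: (-35*14 - 21*-34)=224, (21*18 - 15*14)=168, (15*8 - -6*18)=228, (-6*-34 - -35*8)=484; twice the area = |1104| = 1104; area = 552; boundary points = 8 + 2 + 1 + 1 = 12; strictly interior points = area - boundary/2 + 1 = 547; answer 547
Part 2: S1 = 547; r = 10; T(3) = -2*(-8) - 2*(-16) - 1*(10) = 38; iterating: T(3)=38, T(4)=-44, T(5)=20, T(6)=10, T(7)=-16, T(8)=-8, T(9)=38, T(10)=-44, T(11)=20; answer 20

20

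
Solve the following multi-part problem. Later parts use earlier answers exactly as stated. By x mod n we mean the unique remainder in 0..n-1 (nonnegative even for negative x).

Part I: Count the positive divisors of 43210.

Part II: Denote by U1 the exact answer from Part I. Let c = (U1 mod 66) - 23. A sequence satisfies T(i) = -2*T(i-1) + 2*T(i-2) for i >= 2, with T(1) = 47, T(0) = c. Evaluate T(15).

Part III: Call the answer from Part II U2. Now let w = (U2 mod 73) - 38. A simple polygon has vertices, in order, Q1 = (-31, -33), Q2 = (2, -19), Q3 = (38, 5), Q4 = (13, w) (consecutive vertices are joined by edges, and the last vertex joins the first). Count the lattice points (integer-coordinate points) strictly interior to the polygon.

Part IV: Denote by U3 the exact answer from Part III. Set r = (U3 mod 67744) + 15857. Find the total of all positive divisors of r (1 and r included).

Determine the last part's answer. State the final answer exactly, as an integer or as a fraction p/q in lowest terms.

21960

Part I: 43210 = 2 * 5 * 29 * 149; number of divisors = (1+1) * (1+1) * (1+1) * (1+1) = 16; answer 16
Part II: U1 = 16; c = -7; T(2) = -2*(47) + 2*(-7) = -108; iterating: T(2)=-108, T(3)=310, T(4)=-836, T(5)=2292, T(6)=-6256, T(7)=17096, T(8)=-46704, T(9)=127600, T(10)=-348608, T(11)=952416, T(12)=-2602048, T(13)=7108928, T(14)=-19421952, T(15)=53061760; answer 53061760
Part III: U2 = 53061760; w = -7; cross terms: (-31*-19 - 2*-33)=655, (2*5 - 38*-19)=732, (38*-7 - 13*5)=-331, (13*-33 - -31*-7)=-646; twice the area = |410| = 410; area = 205; boundary points = 1 + 12 + 1 + 2 = 16; strictly interior points = area - boundary/2 + 1 = 198; answer 198
Part IV: U3 = 198; r = 16055; 16055 = 5 * 13^2 * 19; sigma = (1 + 5) * (1 + 13 + 169) * (1 + 19) = 6 * 183 * 20 = 21960; answer 21960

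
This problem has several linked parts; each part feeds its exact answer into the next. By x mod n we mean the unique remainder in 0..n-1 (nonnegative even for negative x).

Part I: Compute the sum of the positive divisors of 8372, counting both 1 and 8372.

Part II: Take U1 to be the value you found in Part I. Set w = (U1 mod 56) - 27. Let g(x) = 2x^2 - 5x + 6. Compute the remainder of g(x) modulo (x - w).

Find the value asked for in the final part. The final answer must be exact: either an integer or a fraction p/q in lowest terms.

Part I: 8372 = 2^2 * 7 * 13 * 23; sigma = (1 + 2 + 4) * (1 + 7) * (1 + 13) * (1 + 23) = 7 * 8 * 14 * 24 = 18816; answer 18816
Part II: U1 = 18816; w = -27; remainder = value at the root: 2*(-27)^2 - 5*(-27)^1 + 6 = (1458) + (135) + (6) = 1599; answer 1599

1599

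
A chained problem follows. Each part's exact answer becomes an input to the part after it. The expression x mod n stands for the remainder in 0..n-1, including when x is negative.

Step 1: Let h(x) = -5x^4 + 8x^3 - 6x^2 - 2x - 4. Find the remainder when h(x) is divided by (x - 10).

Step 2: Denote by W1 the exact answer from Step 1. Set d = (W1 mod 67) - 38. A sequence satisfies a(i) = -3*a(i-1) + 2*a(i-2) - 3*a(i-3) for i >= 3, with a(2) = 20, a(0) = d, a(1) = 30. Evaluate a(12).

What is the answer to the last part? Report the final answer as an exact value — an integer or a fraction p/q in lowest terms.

4862917

Step 1: remainder = value at the root: -5*(10)^4 + 8*(10)^3 - 6*(10)^2 - 2*(10)^1 - 4 = (-50000) + (8000) + (-600) + (-20) + (-4) = -42624; answer -42624
Step 2: W1 = -42624; d = 17; a(3) = -3*(20) + 2*(30) - 3*(17) = -51; iterating: a(3)=-51, a(4)=103, a(5)=-471, a(6)=1772, a(7)=-6567, a(8)=24658, a(9)=-92424, a(10)=346289, a(11)=-1297689, a(12)=4862917; answer 4862917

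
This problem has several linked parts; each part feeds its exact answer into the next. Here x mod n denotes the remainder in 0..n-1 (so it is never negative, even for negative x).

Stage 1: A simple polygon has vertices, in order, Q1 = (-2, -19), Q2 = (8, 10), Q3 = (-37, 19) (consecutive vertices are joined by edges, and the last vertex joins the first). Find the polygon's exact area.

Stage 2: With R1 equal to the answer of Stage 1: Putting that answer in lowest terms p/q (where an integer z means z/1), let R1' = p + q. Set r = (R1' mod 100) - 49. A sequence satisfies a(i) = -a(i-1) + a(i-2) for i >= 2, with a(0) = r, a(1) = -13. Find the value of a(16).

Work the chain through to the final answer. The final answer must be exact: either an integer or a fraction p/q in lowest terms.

42111

Stage 1: cross terms: (-2*10 - 8*-19)=132, (8*19 - -37*10)=522, (-37*-19 - -2*19)=741; twice the area = |1395| = 1395; area = 1395/2; answer 1395/2
Stage 2: R1 = 1395/2; threaded value p + q = 1397; r = 48; a(2) = -1*(-13) + 1*(48) = 61; iterating: a(2)=61, a(3)=-74, a(4)=135, a(5)=-209, a(6)=344, a(7)=-553, a(8)=897, a(9)=-1450, a(10)=2347, a(11)=-3797, a(12)=6144, a(13)=-9941, a(14)=16085, a(15)=-26026, a(16)=42111; answer 42111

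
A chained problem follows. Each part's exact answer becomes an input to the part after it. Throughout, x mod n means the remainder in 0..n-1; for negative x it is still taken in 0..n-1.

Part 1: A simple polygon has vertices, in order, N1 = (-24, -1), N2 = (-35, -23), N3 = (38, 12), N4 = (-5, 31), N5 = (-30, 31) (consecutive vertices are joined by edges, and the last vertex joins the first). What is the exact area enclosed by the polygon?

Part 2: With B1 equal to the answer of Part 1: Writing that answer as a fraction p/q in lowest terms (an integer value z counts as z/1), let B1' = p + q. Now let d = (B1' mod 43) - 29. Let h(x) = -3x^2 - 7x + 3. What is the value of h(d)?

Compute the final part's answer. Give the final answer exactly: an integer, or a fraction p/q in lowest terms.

Part 1: cross terms: (-24*-23 - -35*-1)=517, (-35*12 - 38*-23)=454, (38*31 - -5*12)=1238, (-5*31 - -30*31)=775, (-30*-1 - -24*31)=774; twice the area = |3758| = 3758; area = 1879; answer 1879
Part 2: B1 = 1879; threaded value p + q = 1880; d = 2; -3*(2)^2 - 7*(2)^1 + 3 = (-12) + (-14) + (3) = -23; answer -23

-23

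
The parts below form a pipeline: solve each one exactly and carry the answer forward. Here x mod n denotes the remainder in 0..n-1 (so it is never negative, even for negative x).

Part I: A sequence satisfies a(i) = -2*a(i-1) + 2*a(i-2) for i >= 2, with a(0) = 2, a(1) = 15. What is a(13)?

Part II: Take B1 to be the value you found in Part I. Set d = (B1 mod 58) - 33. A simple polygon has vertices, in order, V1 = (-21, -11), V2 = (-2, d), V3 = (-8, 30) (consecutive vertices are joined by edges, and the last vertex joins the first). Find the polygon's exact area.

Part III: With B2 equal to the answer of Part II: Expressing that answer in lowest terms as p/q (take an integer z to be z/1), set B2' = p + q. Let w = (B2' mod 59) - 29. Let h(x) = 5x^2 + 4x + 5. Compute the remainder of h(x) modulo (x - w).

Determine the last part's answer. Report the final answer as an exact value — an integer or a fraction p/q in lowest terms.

Part I: a(2) = -2*(15) + 2*(2) = -26; iterating: a(2)=-26, a(3)=82, a(4)=-216, a(5)=596, a(6)=-1624, a(7)=4440, a(8)=-12128, a(9)=33136, a(10)=-90528, a(11)=247328, a(12)=-675712, a(13)=1846080; answer 1846080
Part II: B1 = 1846080; d = 23; cross terms: (-21*23 - -2*-11)=-505, (-2*30 - -8*23)=124, (-8*-11 - -21*30)=718; twice the area = |337| = 337; area = 337/2; answer 337/2
Part III: B2 = 337/2; threaded value p + q = 339; w = 15; remainder = value at the root: 5*(15)^2 + 4*(15)^1 + 5 = (1125) + (60) + (5) = 1190; answer 1190

1190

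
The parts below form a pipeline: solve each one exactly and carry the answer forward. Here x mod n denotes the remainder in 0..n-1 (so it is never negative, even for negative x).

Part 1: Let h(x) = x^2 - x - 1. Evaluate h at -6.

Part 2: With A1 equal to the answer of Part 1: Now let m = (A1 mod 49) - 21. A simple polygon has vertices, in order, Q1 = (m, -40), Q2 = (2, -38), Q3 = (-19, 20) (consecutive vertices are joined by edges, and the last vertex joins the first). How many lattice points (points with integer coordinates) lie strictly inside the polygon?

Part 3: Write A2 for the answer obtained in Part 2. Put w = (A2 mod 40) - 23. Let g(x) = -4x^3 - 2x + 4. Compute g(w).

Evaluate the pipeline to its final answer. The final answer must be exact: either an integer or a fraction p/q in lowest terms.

Part 1: 1*(-6)^2 - 1*(-6)^1 - 1 = (36) + (6) + (-1) = 41; answer 41
Part 2: A1 = 41; m = 20; cross terms: (20*-38 - 2*-40)=-680, (2*20 - -19*-38)=-682, (-19*-40 - 20*20)=360; twice the area = |-1002| = 1002; area = 501; boundary points = 2 + 1 + 3 = 6; strictly interior points = area - boundary/2 + 1 = 499; answer 499
Part 3: A2 = 499; w = -4; -4*(-4)^3 - 2*(-4)^1 + 4 = (256) + (8) + (4) = 268; answer 268

268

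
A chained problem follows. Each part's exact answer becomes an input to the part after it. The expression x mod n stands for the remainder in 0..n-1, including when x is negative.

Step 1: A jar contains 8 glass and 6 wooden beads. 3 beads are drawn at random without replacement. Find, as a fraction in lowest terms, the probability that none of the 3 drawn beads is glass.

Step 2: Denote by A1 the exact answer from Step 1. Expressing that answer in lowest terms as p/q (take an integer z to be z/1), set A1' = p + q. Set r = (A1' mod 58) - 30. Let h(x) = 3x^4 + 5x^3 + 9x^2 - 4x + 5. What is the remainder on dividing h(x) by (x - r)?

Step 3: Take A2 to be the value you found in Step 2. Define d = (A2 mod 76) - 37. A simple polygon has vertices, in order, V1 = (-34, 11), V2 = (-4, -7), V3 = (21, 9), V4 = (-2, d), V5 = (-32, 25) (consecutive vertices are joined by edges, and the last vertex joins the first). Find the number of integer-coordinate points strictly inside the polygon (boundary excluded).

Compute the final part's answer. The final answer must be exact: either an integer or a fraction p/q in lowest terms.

Step 1: total draws C(14,3) = 364; favorable C(6,3) = 20; P = 5/91; answer 5/91
Step 2: A1 = 5/91; threaded value p + q = 96; r = 8; remainder = value at the root: 3*(8)^4 + 5*(8)^3 + 9*(8)^2 - 4*(8)^1 + 5 = (12288) + (2560) + (576) + (-32) + (5) = 15397; answer 15397
Step 3: A2 = 15397; d = 8; cross terms: (-34*-7 - -4*11)=282, (-4*9 - 21*-7)=111, (21*8 - -2*9)=186, (-2*25 - -32*8)=206, (-32*11 - -34*25)=498; twice the area = |1283| = 1283; area = 1283/2; boundary points = 6 + 1 + 1 + 1 + 2 = 11; strictly interior points = area - boundary/2 + 1 = 637; answer 637

637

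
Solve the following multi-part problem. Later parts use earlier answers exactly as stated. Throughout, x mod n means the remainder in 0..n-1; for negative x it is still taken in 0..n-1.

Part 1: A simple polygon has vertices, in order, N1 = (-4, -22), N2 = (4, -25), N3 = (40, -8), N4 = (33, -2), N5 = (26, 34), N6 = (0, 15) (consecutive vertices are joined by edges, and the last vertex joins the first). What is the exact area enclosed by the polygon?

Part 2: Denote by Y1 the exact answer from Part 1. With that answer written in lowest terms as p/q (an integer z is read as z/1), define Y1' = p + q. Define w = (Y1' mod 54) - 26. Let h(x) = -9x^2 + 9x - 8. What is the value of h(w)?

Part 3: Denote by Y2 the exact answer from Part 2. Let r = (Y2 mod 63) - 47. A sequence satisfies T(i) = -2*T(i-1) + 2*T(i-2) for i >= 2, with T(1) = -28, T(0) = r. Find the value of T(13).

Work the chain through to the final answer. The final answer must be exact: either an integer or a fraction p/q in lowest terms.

Part 1: cross terms: (-4*-25 - 4*-22)=188, (4*-8 - 40*-25)=968, (40*-2 - 33*-8)=184, (33*34 - 26*-2)=1174, (26*15 - 0*34)=390, (0*-22 - -4*15)=60; twice the area = |2964| = 2964; area = 1482; answer 1482
Part 2: Y1 = 1482; threaded value p + q = 1483; w = -1; -9*(-1)^2 + 9*(-1)^1 - 8 = (-9) + (-9) + (-8) = -26; answer -26
Part 3: Y2 = -26; r = -10; T(2) = -2*(-28) + 2*(-10) = 36; iterating: T(2)=36, T(3)=-128, T(4)=328, T(5)=-912, T(6)=2480, T(7)=-6784, T(8)=18528, T(9)=-50624, T(10)=138304, T(11)=-377856, T(12)=1032320, T(13)=-2820352; answer -2820352

-2820352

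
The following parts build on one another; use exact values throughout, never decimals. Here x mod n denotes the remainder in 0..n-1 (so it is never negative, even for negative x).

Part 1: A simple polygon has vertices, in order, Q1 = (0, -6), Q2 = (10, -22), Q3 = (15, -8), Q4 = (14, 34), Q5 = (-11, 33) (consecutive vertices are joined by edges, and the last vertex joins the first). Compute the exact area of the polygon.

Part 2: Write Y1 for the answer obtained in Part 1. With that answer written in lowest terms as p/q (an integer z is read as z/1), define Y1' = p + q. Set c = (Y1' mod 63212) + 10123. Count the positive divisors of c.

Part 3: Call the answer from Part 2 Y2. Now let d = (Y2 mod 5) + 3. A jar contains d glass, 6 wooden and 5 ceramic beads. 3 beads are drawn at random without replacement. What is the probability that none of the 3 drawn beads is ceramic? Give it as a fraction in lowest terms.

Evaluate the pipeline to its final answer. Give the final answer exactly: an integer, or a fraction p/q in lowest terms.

143/408

Part 1: cross terms: (0*-22 - 10*-6)=60, (10*-8 - 15*-22)=250, (15*34 - 14*-8)=622, (14*33 - -11*34)=836, (-11*-6 - 0*33)=66; twice the area = |1834| = 1834; area = 917; answer 917
Part 2: Y1 = 917; threaded value p + q = 918; c = 11041; 11041 = 61 * 181; number of divisors = (1+1) * (1+1) = 4; answer 4
Part 3: Y2 = 4; d = 7; total draws C(18,3) = 816; favorable C(13,3) = 286; P = 143/408; answer 143/408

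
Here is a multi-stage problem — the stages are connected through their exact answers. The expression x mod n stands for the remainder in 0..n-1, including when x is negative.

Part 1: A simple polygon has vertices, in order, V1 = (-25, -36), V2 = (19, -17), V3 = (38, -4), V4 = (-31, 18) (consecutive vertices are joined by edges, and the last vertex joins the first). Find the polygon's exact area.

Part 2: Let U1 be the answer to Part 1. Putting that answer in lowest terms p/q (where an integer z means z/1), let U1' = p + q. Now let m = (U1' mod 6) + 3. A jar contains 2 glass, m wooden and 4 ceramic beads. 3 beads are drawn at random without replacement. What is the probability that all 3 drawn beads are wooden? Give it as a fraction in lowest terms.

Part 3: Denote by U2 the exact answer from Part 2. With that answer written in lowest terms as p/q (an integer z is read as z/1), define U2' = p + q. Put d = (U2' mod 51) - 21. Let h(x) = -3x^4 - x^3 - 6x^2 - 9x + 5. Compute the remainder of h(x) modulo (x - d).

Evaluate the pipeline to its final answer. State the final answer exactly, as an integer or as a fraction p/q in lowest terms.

Part 1: cross terms: (-25*-17 - 19*-36)=1109, (19*-4 - 38*-17)=570, (38*18 - -31*-4)=560, (-31*-36 - -25*18)=1566; twice the area = |3805| = 3805; area = 3805/2; answer 3805/2
Part 2: U1 = 3805/2; threaded value p + q = 3807; m = 6; total draws C(12,3) = 220; favorable C(6,3) = 20; P = 1/11; answer 1/11
Part 3: U2 = 1/11; threaded value p + q = 12; d = -9; remainder = value at the root: -3*(-9)^4 - 1*(-9)^3 - 6*(-9)^2 - 9*(-9)^1 + 5 = (-19683) + (729) + (-486) + (81) + (5) = -19354; answer -19354

-19354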